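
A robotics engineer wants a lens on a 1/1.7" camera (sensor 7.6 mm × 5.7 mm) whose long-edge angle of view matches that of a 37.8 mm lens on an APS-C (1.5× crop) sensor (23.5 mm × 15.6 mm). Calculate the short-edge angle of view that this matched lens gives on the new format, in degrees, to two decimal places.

Equal long-edge AOV ⇒ f₂ = f₁ · 7.6/23.5 = 37.8 × 0.32340 ≈ 12.2247 mm.
Short-edge AOV on the new format = 2·arctan(5.7 / (2 × 12.2247)) = 2·arctan(0.23313) ≈ 26.2465°.

26.25°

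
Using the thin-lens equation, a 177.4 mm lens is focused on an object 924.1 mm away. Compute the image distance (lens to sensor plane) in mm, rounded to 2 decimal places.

1/dᵢ = 1/f − 1/dₒ = 1/177.4 − 1/924.1 = 0.0045548 mm⁻¹.
dᵢ = 1/0.0045548 ≈ 219.5465 mm.

219.55 mm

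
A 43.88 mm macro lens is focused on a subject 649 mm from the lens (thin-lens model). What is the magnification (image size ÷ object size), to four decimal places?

Thin lens: 1/f = 1/dₒ + 1/dᵢ → 1/dᵢ = 1/43.88 − 1/649 = 0.0212486 mm⁻¹, so dᵢ ≈ 47.0619 mm.
Magnification m = dᵢ/dₒ = 47.0619/649 ≈ 0.07251.

0.0725×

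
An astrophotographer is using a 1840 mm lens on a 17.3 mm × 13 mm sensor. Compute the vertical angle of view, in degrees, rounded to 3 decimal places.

0.405°

Angle of view α = 2·arctan(h/2f) with h = 13 mm and f = 1840 mm.
h/2f = 0.00353; arctan(0.00353) ≈ 0.2024°, so α ≈ 0.4048°.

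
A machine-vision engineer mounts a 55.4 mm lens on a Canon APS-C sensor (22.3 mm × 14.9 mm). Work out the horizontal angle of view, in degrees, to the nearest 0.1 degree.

Angle of view α = 2·arctan(w/2f) with w = 22.3 mm and f = 55.4 mm.
w/2f = 0.20126; arctan(0.20126) ≈ 11.3795°, so α ≈ 22.7591°.

22.8°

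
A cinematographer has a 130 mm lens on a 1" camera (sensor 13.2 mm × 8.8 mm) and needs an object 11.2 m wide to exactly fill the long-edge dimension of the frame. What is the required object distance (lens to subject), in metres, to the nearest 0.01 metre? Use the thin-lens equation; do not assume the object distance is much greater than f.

W: 11.2 m = 11200 mm.
Magnification m = w/W = dᵢ/dₒ; combined with 1/f = 1/dₒ + 1/dᵢ this gives dₒ = f·(1 + W/w).
dₒ = 130 mm × (1 + 11200/13.2) = 130 × 849.4848 ≈ 110433.030 mm = 110.433 m.

110.43 m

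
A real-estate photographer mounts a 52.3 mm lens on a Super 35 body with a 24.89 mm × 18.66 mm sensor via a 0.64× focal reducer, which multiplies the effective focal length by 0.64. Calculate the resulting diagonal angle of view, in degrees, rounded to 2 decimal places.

Effective focal length f = 52.3 × 0.64 = 33.472 mm.
Sensor diagonal = √(24.89² + 18.66²) = √967.7077 ≈ 31.1080 mm.
α = 2·arctan(31.108 / (2 × 33.472)) = 2·arctan(0.46469) ≈ 49.8474°.

49.85°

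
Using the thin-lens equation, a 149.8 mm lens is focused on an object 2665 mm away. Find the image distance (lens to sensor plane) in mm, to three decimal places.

1/dᵢ = 1/f − 1/dₒ = 1/149.8 − 1/2665 = 0.0063003 mm⁻¹.
dᵢ = 1/0.0063003 ≈ 158.7218 mm.

158.722 mm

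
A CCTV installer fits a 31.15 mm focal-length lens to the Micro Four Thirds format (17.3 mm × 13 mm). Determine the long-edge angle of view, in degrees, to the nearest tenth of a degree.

31.0°

Angle of view α = 2·arctan(w/2f) with w = 17.3 mm and f = 31.15 mm.
w/2f = 0.27769; arctan(0.27769) ≈ 15.5194°, so α ≈ 31.0387°.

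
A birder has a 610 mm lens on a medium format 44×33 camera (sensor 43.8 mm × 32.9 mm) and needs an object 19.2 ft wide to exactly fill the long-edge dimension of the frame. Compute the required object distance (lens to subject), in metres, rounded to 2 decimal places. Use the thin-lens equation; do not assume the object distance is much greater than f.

82.11 m

W: 19.2 ft × 304.8 mm/ft = 5852.16 mm.
Magnification m = w/W = dᵢ/dₒ; combined with 1/f = 1/dₒ + 1/dᵢ this gives dₒ = f·(1 + W/w).
dₒ = 610 mm × (1 + 5852.16/43.8) = 610 × 134.6110 ≈ 82112.682 mm = 82.1127 m.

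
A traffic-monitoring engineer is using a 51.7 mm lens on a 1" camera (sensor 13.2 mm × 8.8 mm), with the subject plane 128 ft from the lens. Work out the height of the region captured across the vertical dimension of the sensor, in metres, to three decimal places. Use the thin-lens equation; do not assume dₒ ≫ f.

dₒ: 128 ft × 304.8 mm/ft = 39014.40 mm.
Similar triangles through the lens centre give W/dₒ = h/dᵢ; with 1/f = 1/dₒ + 1/dᵢ this gives W = h·(dₒ − f)/f.
W = 8.8 mm × (39014.4 − 51.7) / 51.7 = 8.8 × 753.6305 ≈ 6631.949 mm = 6.63195 m.

6.632 m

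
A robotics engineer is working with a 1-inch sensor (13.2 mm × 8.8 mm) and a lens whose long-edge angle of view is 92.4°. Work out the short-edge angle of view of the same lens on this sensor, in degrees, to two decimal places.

69.61°

From the long-edge AOV: f = 13.2 / (2·tan(46.2°)) = 13.2 / 2.08558 ≈ 6.3292 mm.
Short-edge AOV = 2·arctan(8.8 / (2 × 6.3292)) = 2·arctan(0.69519) ≈ 69.6136°.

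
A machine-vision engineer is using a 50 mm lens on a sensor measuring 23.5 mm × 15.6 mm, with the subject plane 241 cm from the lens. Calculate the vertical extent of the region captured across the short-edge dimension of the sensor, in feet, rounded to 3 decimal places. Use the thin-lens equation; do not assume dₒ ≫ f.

dₒ: 241 cm = 2410 mm.
Similar triangles through the lens centre give W/dₒ = h/dᵢ; with 1/f = 1/dₒ + 1/dᵢ this gives W = h·(dₒ − f)/f.
W = 15.6 mm × (2410 − 50) / 50 = 15.6 × 47.2000 ≈ 736.320 mm = 736.320/304.8 ft = 2.41575 ft.

2.416 ft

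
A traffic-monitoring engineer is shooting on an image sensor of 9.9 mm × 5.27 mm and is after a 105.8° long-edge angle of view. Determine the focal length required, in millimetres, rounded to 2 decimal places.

3.74 mm

From α = 2·arctan(w/2f) we get f = w / (2·tan(α/2)).
With w = 9.9 mm and α/2 = 52.9°, tan(α/2) ≈ 1.32224, so f ≈ 9.9 / 2.64447 ≈ 3.7437 mm.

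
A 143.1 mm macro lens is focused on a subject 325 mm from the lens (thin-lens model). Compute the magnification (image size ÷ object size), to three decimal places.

Thin lens: 1/f = 1/dₒ + 1/dᵢ → 1/dᵢ = 1/143.1 − 1/325 = 0.0039112 mm⁻¹, so dᵢ ≈ 255.6762 mm.
Magnification m = dᵢ/dₒ = 255.6762/325 ≈ 0.78670.

0.787×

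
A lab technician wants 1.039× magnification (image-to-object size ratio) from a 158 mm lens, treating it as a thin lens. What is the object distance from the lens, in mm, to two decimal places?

With m = dᵢ/dₒ and 1/f = 1/dₒ + 1/dᵢ, substituting dᵢ = m·dₒ gives 1/f = (1 + 1/m)/dₒ, hence dₒ = f·(1 + 1/m).
dₒ = 158 × (1 + 1/1.039) = 158 × 1.96246 ≈ 310.069 mm.

310.07 mm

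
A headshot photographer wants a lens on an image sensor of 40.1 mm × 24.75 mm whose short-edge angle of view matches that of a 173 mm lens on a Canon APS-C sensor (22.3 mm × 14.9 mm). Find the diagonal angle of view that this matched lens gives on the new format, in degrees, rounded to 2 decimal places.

Equal short-edge AOV ⇒ f₂ = f₁ · 24.75/14.9 = 173 × 1.66107 ≈ 287.3658 mm.
Sensor diagonal = √(40.1² + 24.75²) = √2220.5725 ≈ 47.1230 mm.
Diagonal AOV on the new format = 2·arctan(47.1230 / (2 × 287.3658)) = 2·arctan(0.08199) ≈ 9.3745°.

9.37°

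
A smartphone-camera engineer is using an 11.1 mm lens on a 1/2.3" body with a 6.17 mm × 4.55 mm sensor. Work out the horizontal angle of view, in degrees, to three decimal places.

31.064°

Angle of view α = 2·arctan(w/2f) with w = 6.17 mm and f = 11.1 mm.
w/2f = 0.27793; arctan(0.27793) ≈ 15.5321°, so α ≈ 31.0642°.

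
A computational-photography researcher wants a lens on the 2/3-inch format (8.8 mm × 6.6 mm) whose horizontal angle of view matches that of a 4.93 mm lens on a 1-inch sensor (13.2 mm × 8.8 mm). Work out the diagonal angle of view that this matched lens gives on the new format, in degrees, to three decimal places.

Equal horizontal AOV ⇒ f₂ = f₁ · 8.8/13.2 = 4.93 × 0.66667 ≈ 3.2867 mm.
Sensor diagonal = √(8.8² + 6.6²) = √121.0000 ≈ 11.0000 mm.
Diagonal AOV on the new format = 2·arctan(11.0000 / (2 × 3.2867)) = 2·arctan(1.67343) ≈ 118.2770°.

118.277°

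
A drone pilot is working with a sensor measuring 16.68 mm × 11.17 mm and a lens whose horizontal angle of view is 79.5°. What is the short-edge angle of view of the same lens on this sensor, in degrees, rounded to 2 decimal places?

58.23°

From the horizontal AOV: f = 16.68 / (2·tan(39.75°)) = 16.68 / 1.66338 ≈ 10.0278 mm.
Short-edge AOV = 2·arctan(11.17 / (2 × 10.0278)) = 2·arctan(0.55695) ≈ 58.2316°.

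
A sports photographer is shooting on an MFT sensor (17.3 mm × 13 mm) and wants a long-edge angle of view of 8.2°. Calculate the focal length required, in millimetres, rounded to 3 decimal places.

120.674 mm

From α = 2·arctan(w/2f) we get f = w / (2·tan(α/2)).
With w = 17.3 mm and α/2 = 4.1°, tan(α/2) ≈ 0.07168, so f ≈ 17.3 / 0.14336 ≈ 120.6737 mm.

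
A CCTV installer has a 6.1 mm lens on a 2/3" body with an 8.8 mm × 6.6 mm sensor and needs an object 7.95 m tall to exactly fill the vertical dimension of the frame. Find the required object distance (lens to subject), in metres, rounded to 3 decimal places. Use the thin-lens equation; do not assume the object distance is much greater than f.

7.354 m

W: 7.95 m = 7950 mm.
Magnification m = h/W = dᵢ/dₒ; combined with 1/f = 1/dₒ + 1/dᵢ this gives dₒ = f·(1 + W/h).
dₒ = 6.1 mm × (1 + 7950/6.6) = 6.1 × 1205.5455 ≈ 7353.827 mm = 7.35383 m.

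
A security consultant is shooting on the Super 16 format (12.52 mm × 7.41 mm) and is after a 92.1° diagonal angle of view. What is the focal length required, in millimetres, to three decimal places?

Sensor diagonal = √(12.52² + 7.41²) = √211.6585 ≈ 14.5485 mm.
From α = 2·arctan(d/2f) we get f = d / (2·tan(α/2)).
With d = 14.5485 mm and α/2 = 46.05°, tan(α/2) ≈ 1.03734, so f ≈ 14.5485 / 2.07468 ≈ 7.0124 mm.

7.012 mm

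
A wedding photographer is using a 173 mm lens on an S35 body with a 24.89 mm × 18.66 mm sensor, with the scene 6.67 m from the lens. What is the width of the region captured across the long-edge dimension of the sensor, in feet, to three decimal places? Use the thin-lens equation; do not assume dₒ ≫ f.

dₒ: 6.67 m = 6670 mm.
Similar triangles through the lens centre give W/dₒ = w/dᵢ; with 1/f = 1/dₒ + 1/dᵢ this gives W = w·(dₒ − f)/f.
W = 24.89 mm × (6670 − 173) / 173 = 24.89 × 37.5549 ≈ 934.742 mm = 934.742/304.8 ft = 3.06674 ft.

3.067 ft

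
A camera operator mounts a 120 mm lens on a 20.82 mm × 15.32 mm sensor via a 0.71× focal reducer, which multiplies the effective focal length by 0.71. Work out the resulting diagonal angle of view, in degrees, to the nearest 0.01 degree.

Effective focal length f = 120 × 0.71 = 85.2 mm.
Sensor diagonal = √(20.82² + 15.32²) = √668.1748 ≈ 25.8491 mm.
α = 2·arctan(25.849 / (2 × 85.2)) = 2·arctan(0.15170) ≈ 17.2516°.

17.25°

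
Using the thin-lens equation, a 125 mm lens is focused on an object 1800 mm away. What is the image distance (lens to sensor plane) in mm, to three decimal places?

1/dᵢ = 1/f − 1/dₒ = 1/125 − 1/1800 = 0.0074444 mm⁻¹.
dᵢ = 1/0.0074444 ≈ 134.3284 mm.

134.328 mm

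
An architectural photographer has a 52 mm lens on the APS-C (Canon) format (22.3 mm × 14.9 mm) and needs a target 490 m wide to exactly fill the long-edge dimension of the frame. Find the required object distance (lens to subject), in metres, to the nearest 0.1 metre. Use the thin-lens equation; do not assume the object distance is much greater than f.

1142.7 m

W: 490 m = 490000 mm.
Magnification m = w/W = dᵢ/dₒ; combined with 1/f = 1/dₒ + 1/dᵢ this gives dₒ = f·(1 + W/w).
dₒ = 52 mm × (1 + 490000/22.3) = 52 × 21974.0942 ≈ 1142652.897 mm = 1142.65 m.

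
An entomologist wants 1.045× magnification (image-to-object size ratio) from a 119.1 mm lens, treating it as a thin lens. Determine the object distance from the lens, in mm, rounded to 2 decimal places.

With m = dᵢ/dₒ and 1/f = 1/dₒ + 1/dᵢ, substituting dᵢ = m·dₒ gives 1/f = (1 + 1/m)/dₒ, hence dₒ = f·(1 + 1/m).
dₒ = 119.1 × (1 + 1/1.045) = 119.1 × 1.95694 ≈ 233.071 mm.

233.07 mm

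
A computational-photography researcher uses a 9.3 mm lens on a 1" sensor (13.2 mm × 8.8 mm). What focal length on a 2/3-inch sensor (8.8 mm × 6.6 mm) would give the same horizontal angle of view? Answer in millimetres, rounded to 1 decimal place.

6.2 mm

Equal angle of view means equal width/f ratio, so f₂ = f₁ · (width₂/width₁) = 9.3 × 8.8/13.2.
f₂ = 9.3 × 0.66667 ≈ 6.200 mm.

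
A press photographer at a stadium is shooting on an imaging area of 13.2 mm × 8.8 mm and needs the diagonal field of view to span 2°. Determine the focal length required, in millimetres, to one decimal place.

Sensor diagonal = √(13.2² + 8.8²) = √251.6800 ≈ 15.8644 mm.
From α = 2·arctan(d/2f) we get f = d / (2·tan(α/2)).
With d = 15.8644 mm and α/2 = 1°, tan(α/2) ≈ 0.01746, so f ≈ 15.8644 / 0.03491 ≈ 454.4362 mm.

454.4 mm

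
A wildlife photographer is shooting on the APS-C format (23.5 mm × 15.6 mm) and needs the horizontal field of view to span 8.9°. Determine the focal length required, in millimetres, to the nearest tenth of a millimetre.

151.0 mm

From α = 2·arctan(w/2f) we get f = w / (2·tan(α/2)).
With w = 23.5 mm and α/2 = 4.45°, tan(α/2) ≈ 0.07782, so f ≈ 23.5 / 0.15565 ≈ 150.9823 mm.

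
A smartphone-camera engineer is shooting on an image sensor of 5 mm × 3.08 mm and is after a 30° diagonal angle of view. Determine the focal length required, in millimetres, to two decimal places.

Sensor diagonal = √(5² + 3.08²) = √34.4864 ≈ 5.8725 mm.
From α = 2·arctan(d/2f) we get f = d / (2·tan(α/2)).
With d = 5.8725 mm and α/2 = 15°, tan(α/2) ≈ 0.26795, so f ≈ 5.8725 / 0.53590 ≈ 10.9583 mm.

10.96 mm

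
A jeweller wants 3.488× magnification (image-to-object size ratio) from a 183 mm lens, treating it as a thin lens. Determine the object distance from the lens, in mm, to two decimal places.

With m = dᵢ/dₒ and 1/f = 1/dₒ + 1/dᵢ, substituting dᵢ = m·dₒ gives 1/f = (1 + 1/m)/dₒ, hence dₒ = f·(1 + 1/m).
dₒ = 183 × (1 + 1/3.488) = 183 × 1.28670 ≈ 235.466 mm.

235.47 mm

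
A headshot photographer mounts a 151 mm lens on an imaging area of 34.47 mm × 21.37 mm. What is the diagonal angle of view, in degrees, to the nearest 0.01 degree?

15.30°

Sensor diagonal = √(34.47² + 21.37²) = √1644.8578 ≈ 40.5568 mm.
Angle of view α = 2·arctan(d/2f) with d = 40.5568 mm and f = 151 mm.
d/2f = 0.13429; arctan(0.13429) ≈ 7.6487°, so α ≈ 15.2975°.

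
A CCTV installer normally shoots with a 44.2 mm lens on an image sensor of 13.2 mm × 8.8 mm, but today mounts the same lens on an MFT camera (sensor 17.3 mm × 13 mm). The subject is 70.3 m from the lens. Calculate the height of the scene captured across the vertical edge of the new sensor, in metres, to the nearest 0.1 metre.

20.7 m

The focal length stays 44.2 mm; the relevant sensor dimension is now h = 13 mm. Object distance dₒ = 70.3 m = 70300 mm.
Thin-lens field height W = h·(dₒ − f)/f = 13 × (70300 − 44.2)/44.2 ≈ 20663.471 mm = 20.6635 m.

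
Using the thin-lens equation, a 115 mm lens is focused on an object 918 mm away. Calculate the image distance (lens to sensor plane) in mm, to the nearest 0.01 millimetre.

1/dᵢ = 1/f − 1/dₒ = 1/115 − 1/918 = 0.0076063 mm⁻¹.
dᵢ = 1/0.0076063 ≈ 131.4695 mm.

131.47 mm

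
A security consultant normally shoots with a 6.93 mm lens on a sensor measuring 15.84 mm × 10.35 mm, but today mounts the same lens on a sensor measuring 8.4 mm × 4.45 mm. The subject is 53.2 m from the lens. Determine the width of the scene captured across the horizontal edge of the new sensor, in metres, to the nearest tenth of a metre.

64.5 m

The focal length stays 6.93 mm; the relevant sensor dimension is now w = 8.4 mm. Object distance dₒ = 53.2 m = 53200 mm.
Thin-lens field width W = w·(dₒ − f)/f = 8.4 × (53200 − 6.93)/6.93 ≈ 64476.448 mm = 64.4764 m.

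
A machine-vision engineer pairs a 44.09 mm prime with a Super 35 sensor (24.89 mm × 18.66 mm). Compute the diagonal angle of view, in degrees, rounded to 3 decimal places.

Sensor diagonal = √(24.89² + 18.66²) = √967.7077 ≈ 31.1080 mm.
Angle of view α = 2·arctan(d/2f) with d = 31.1080 mm and f = 44.09 mm.
d/2f = 0.35278; arctan(0.35278) ≈ 19.4317°, so α ≈ 38.8635°.

38.863°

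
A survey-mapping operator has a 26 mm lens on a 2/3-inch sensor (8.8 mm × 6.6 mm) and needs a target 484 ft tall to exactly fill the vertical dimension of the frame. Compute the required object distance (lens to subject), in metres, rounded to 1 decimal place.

581.2 m

W: 484 ft × 304.8 mm/ft = 147523.20 mm.
Magnification m = h/W = dᵢ/dₒ; combined with 1/f = 1/dₒ + 1/dᵢ this gives dₒ = f·(1 + W/h).
dₒ = 26 mm × (1 + 147523/6.6) = 26 × 22352.9993 ≈ 581177.981 mm = 581.178 m.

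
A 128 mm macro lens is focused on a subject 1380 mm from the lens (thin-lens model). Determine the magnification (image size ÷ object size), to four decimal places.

Thin lens: 1/f = 1/dₒ + 1/dᵢ → 1/dᵢ = 1/128 − 1/1380 = 0.0070879 mm⁻¹, so dᵢ ≈ 141.0863 mm.
Magnification m = dᵢ/dₒ = 141.0863/1380 ≈ 0.10224.

0.1022×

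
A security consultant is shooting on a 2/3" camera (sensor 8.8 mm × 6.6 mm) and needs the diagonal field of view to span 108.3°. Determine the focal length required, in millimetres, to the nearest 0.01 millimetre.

Sensor diagonal = √(8.8² + 6.6²) = √121.0000 ≈ 11.0000 mm.
From α = 2·arctan(d/2f) we get f = d / (2·tan(α/2)).
With d = 11.0000 mm and α/2 = 54.15°, tan(α/2) ≈ 1.38399, so f ≈ 11.0000 / 2.76797 ≈ 3.9740 mm.

3.97 mm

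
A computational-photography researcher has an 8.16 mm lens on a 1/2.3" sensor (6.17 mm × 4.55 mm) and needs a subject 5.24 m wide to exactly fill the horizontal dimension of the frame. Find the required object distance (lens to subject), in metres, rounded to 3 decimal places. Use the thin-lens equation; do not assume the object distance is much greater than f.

W: 5.24 m = 5240 mm.
Magnification m = w/W = dᵢ/dₒ; combined with 1/f = 1/dₒ + 1/dᵢ this gives dₒ = f·(1 + W/w).
dₒ = 8.16 mm × (1 + 5240/6.17) = 8.16 × 850.2707 ≈ 6938.209 mm = 6.93821 m.

6.938 m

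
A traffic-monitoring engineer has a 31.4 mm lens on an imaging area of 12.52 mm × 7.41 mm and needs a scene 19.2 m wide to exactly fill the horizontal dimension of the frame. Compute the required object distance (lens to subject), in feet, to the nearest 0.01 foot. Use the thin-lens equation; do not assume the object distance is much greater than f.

W: 19.2 m = 19200 mm.
Magnification m = w/W = dᵢ/dₒ; combined with 1/f = 1/dₒ + 1/dᵢ this gives dₒ = f·(1 + W/w).
dₒ = 31.4 mm × (1 + 19200/12.52) = 31.4 × 1534.5463 ≈ 48184.755 mm = 48184.755/304.8 ft = 158.086 ft.

158.09 ft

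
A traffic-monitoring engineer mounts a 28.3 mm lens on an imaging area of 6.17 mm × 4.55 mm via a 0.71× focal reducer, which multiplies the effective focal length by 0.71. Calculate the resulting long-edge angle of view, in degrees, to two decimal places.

17.46°

Effective focal length f = 28.3 × 0.71 = 20.093 mm.
α = 2·arctan(6.17 / (2 × 20.093)) = 2·arctan(0.15354) ≈ 17.4576°.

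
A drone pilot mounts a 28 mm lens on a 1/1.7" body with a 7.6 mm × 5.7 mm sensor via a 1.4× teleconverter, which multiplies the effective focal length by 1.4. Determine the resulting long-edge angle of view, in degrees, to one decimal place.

11.1°

Effective focal length f = 28 × 1.4 = 39.2 mm.
α = 2·arctan(7.6 / (2 × 39.2)) = 2·arctan(0.09694) ≈ 11.0738°.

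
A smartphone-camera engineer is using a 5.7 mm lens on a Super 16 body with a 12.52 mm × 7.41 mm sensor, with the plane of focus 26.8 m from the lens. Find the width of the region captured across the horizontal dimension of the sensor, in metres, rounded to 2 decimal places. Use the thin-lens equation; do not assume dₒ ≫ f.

dₒ: 26.8 m = 26800 mm.
Similar triangles through the lens centre give W/dₒ = w/dᵢ; with 1/f = 1/dₒ + 1/dᵢ this gives W = w·(dₒ − f)/f.
W = 12.52 mm × (26800 − 5.7) / 5.7 = 12.52 × 4700.7544 ≈ 58853.445 mm = 58.8534 m.

58.85 m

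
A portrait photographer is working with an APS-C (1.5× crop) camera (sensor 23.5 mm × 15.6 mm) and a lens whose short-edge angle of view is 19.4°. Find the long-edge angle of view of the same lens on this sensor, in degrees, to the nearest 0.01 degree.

28.88°

From the short-edge AOV: f = 15.6 / (2·tan(9.7°)) = 15.6 / 0.34187 ≈ 45.6319 mm.
Long-edge AOV = 2·arctan(23.5 / (2 × 45.6319)) = 2·arctan(0.25750) ≈ 28.8794°.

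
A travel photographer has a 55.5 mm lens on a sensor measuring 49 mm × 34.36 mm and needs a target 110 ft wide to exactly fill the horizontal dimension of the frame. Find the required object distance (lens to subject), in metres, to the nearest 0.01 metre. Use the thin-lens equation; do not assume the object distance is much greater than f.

W: 110 ft × 304.8 mm/ft = 33528.00 mm.
Magnification m = w/W = dᵢ/dₒ; combined with 1/f = 1/dₒ + 1/dᵢ this gives dₒ = f·(1 + W/w).
dₒ = 55.5 mm × (1 + 33528/49) = 55.5 × 685.2449 ≈ 38031.091 mm = 38.0311 m.

38.03 m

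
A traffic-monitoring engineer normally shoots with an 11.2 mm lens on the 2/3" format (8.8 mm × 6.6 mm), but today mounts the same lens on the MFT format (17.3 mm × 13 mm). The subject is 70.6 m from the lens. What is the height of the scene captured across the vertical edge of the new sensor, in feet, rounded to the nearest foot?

269 ft

The focal length stays 11.2 mm; the relevant sensor dimension is now h = 13 mm. Object distance dₒ = 70.6 m = 70600 mm.
Thin-lens field height W = h·(dₒ − f)/f = 13 × (70600 − 11.2)/11.2 ≈ 81933.429 mm = 81933.429/304.8 ft = 268.81 ft.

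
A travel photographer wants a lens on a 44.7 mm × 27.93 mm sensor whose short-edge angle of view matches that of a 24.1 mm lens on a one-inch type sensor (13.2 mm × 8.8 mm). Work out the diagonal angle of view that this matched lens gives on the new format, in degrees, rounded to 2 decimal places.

38.02°

Equal short-edge AOV ⇒ f₂ = f₁ · 27.93/8.8 = 24.1 × 3.17386 ≈ 76.4901 mm.
Sensor diagonal = √(44.7² + 27.93²) = √2778.1749 ≈ 52.7084 mm.
Diagonal AOV on the new format = 2·arctan(52.7084 / (2 × 76.4901)) = 2·arctan(0.34454) ≈ 38.0221°.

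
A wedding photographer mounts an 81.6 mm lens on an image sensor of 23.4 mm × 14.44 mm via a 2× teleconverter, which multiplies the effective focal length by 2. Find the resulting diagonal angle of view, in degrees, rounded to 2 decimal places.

9.63°

Effective focal length f = 81.6 × 2 = 163.2 mm.
Sensor diagonal = √(23.4² + 14.44²) = √756.0736 ≈ 27.4968 mm.
α = 2·arctan(27.497 / (2 × 163.2)) = 2·arctan(0.08424) ≈ 9.6308°.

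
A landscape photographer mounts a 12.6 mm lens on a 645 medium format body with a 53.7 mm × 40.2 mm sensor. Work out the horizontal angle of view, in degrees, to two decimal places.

Angle of view α = 2·arctan(w/2f) with w = 53.7 mm and f = 12.6 mm.
w/2f = 2.13095; arctan(2.13095) ≈ 64.8606°, so α ≈ 129.7211°.

129.72°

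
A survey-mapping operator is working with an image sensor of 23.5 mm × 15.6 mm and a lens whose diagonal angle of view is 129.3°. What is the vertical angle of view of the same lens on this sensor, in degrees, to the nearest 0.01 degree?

Sensor diagonal = √(23.5² + 15.6²) = √795.6100 ≈ 28.2066 mm.
From the diagonal AOV: f = 28.2066 / (2·tan(64.65°)) = 28.2066 / 4.22149 ≈ 6.6817 mm.
Vertical AOV = 2·arctan(15.6 / (2 × 6.6817)) = 2·arctan(1.16738) ≈ 98.8318°.

98.83°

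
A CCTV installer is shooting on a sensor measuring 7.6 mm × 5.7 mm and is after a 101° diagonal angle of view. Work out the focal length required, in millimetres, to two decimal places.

Sensor diagonal = √(7.6² + 5.7²) = √90.2500 ≈ 9.5000 mm.
From α = 2·arctan(d/2f) we get f = d / (2·tan(α/2)).
With d = 9.5000 mm and α/2 = 50.5°, tan(α/2) ≈ 1.21310, so f ≈ 9.5000 / 2.42619 ≈ 3.9156 mm.

3.92 mm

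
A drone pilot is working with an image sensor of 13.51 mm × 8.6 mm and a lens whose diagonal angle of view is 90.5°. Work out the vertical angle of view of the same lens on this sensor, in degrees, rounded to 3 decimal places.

Sensor diagonal = √(13.51² + 8.6²) = √256.4801 ≈ 16.0150 mm.
From the diagonal AOV: f = 16.0150 / (2·tan(45.25°)) = 16.0150 / 2.01753 ≈ 7.9379 mm.
Vertical AOV = 2·arctan(8.6 / (2 × 7.9379)) = 2·arctan(0.54170) ≈ 56.8891°.

56.889°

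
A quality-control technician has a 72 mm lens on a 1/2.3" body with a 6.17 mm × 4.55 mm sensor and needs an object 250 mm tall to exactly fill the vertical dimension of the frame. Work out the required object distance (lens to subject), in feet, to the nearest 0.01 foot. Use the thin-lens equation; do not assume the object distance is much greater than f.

Magnification m = h/W = dᵢ/dₒ; combined with 1/f = 1/dₒ + 1/dᵢ this gives dₒ = f·(1 + W/h).
dₒ = 72 mm × (1 + 250/4.55) = 72 × 55.9451 ≈ 4028.044 mm = 4028.044/304.8 ft = 13.2154 ft.

13.22 ft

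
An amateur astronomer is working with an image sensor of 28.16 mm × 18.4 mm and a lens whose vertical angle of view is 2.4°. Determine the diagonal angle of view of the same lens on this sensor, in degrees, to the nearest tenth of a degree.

4.4°

From the vertical AOV: f = 18.4 / (2·tan(1.2°)) = 18.4 / 0.04189 ≈ 439.2034 mm.
Sensor diagonal = √(28.16² + 18.4²) = √1131.5456 ≈ 33.6385 mm.
Diagonal AOV = 2·arctan(33.6385 / (2 × 439.2034)) = 2·arctan(0.03829) ≈ 4.3861°.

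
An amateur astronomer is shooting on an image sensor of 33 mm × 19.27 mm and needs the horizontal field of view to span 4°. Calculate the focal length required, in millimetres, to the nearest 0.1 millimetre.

472.5 mm

From α = 2·arctan(w/2f) we get f = w / (2·tan(α/2)).
With w = 33 mm and α/2 = 2°, tan(α/2) ≈ 0.03492, so f ≈ 33 / 0.06984 ≈ 472.4982 mm.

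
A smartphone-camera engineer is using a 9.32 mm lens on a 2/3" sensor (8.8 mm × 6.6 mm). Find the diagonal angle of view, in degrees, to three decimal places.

Sensor diagonal = √(8.8² + 6.6²) = √121.0000 ≈ 11.0000 mm.
Angle of view α = 2·arctan(d/2f) with d = 11.0000 mm and f = 9.32 mm.
d/2f = 0.59013; arctan(0.59013) ≈ 30.5461°, so α ≈ 61.0922°.

61.092°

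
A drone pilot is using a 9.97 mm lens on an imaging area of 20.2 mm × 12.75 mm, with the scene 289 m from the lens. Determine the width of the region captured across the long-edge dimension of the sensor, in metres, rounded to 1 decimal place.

585.5 m

dₒ: 289 m = 289000 mm.
Similar triangles through the lens centre give W/dₒ = w/dᵢ; with 1/f = 1/dₒ + 1/dᵢ this gives W = w·(dₒ − f)/f.
W = 20.2 mm × (289000 − 9.97) / 9.97 = 20.2 × 28985.9609 ≈ 585516.410 mm = 585.516 m.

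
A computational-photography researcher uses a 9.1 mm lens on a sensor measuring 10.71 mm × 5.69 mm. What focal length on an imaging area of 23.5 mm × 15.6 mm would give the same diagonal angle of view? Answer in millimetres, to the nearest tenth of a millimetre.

21.2 mm

Sensor diagonal = √(10.71² + 5.69²) = √147.0802 ≈ 12.1277 mm.
Sensor diagonal = √(23.5² + 15.6²) = √795.6100 ≈ 28.2066 mm.
Equal angle of view means equal diagonal/f ratio, so f₂ = f₁ · (diagonal₂/diagonal₁) = 9.1 × 28.2066/12.1277.
f₂ = 9.1 × 2.32580 ≈ 21.165 mm.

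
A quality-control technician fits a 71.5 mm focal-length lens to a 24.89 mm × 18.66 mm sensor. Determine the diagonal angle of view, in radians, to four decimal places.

0.4284 rad

Sensor diagonal = √(24.89² + 18.66²) = √967.7077 ≈ 31.1080 mm.
Angle of view α = 2·arctan(d/2f) with d = 31.1080 mm and f = 71.5 mm.
d/2f = 0.21754; arctan(0.21754) ≈ 0.2142 rad, so α ≈ 0.4284 rad.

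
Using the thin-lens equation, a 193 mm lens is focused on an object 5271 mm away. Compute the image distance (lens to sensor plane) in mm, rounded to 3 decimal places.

200.335 mm

1/dᵢ = 1/f − 1/dₒ = 1/193 − 1/5271 = 0.0049916 mm⁻¹.
dᵢ = 1/0.0049916 ≈ 200.3354 mm.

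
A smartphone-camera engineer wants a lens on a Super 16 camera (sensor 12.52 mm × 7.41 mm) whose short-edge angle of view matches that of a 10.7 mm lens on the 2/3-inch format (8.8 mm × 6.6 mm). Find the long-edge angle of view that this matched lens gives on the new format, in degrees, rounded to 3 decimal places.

Equal short-edge AOV ⇒ f₂ = f₁ · 7.41/6.6 = 10.7 × 1.12273 ≈ 12.0132 mm.
Long-edge AOV on the new format = 2·arctan(12.52 / (2 × 12.0132)) = 2·arctan(0.52109) ≈ 55.0475°.

55.048°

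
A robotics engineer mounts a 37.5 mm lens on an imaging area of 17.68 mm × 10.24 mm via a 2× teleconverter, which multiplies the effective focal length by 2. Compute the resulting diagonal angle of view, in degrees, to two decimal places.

Effective focal length f = 37.5 × 2 = 75 mm.
Sensor diagonal = √(17.68² + 10.24²) = √417.4400 ≈ 20.4313 mm.
α = 2·arctan(20.431 / (2 × 75)) = 2·arctan(0.13621) ≈ 15.5129°.

15.51°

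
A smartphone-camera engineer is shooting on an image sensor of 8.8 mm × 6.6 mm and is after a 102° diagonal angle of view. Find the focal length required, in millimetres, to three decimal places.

4.454 mm

Sensor diagonal = √(8.8² + 6.6²) = √121.0000 ≈ 11.0000 mm.
From α = 2·arctan(d/2f) we get f = d / (2·tan(α/2)).
With d = 11.0000 mm and α/2 = 51°, tan(α/2) ≈ 1.23490, so f ≈ 11.0000 / 2.46979 ≈ 4.4538 mm.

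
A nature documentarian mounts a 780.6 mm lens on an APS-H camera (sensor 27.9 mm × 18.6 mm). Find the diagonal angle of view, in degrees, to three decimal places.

Sensor diagonal = √(27.9² + 18.6²) = √1124.3700 ≈ 33.5316 mm.
Angle of view α = 2·arctan(d/2f) with d = 33.5316 mm and f = 780.6 mm.
d/2f = 0.02148; arctan(0.02148) ≈ 1.2304°, so α ≈ 2.4608°.

2.461°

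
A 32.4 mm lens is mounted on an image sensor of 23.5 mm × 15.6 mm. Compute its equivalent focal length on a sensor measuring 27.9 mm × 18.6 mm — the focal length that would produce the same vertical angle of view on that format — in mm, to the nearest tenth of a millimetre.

Equal angle of view means equal height/f ratio, so f₂ = f₁ · (height₂/height₁) = 32.4 × 18.6/15.6.
f₂ = 32.4 × 1.19231 ≈ 38.631 mm.

38.6 mm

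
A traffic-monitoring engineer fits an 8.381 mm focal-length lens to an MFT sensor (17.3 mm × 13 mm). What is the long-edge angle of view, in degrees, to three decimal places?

91.810°

Angle of view α = 2·arctan(w/2f) with w = 17.3 mm and f = 8.381 mm.
w/2f = 1.03210; arctan(1.03210) ≈ 45.9049°, so α ≈ 91.8098°.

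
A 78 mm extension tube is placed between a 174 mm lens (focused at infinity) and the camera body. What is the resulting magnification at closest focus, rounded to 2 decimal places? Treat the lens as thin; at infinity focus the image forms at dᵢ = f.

0.45×

The tube moves the image plane from f to f + e, so dᵢ = 174 + 78 = 252 mm. Focus is achieved when 1/f = 1/dₒ + 1/dᵢ, giving dₒ = 1/(1/f − 1/(f+e)).
Magnification m = dᵢ/dₒ = (f+e)·(1/f − 1/(f+e)) = e/f = 78/174 ≈ 0.4483.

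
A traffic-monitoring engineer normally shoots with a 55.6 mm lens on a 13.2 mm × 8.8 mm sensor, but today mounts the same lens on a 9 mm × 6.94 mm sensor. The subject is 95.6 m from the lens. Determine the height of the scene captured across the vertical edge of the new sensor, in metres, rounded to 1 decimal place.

The focal length stays 55.6 mm; the relevant sensor dimension is now h = 6.94 mm. Object distance dₒ = 95.6 m = 95600 mm.
Thin-lens field height W = h·(dₒ − f)/f = 6.94 × (95600 − 55.6)/55.6 ≈ 11925.866 mm = 11.9259 m.

11.9 m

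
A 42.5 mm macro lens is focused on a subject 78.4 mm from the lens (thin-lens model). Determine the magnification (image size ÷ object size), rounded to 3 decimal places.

1.184×

Thin lens: 1/f = 1/dₒ + 1/dᵢ → 1/dᵢ = 1/42.5 − 1/78.4 = 0.0107743 mm⁻¹, so dᵢ ≈ 92.8134 mm.
Magnification m = dᵢ/dₒ = 92.8134/78.4 ≈ 1.18384.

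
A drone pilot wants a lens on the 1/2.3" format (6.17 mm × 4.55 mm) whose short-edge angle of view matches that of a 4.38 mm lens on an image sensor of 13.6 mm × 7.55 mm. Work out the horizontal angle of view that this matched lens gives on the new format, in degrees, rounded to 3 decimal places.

Equal short-edge AOV ⇒ f₂ = f₁ · 4.55/7.55 = 4.38 × 0.60265 ≈ 2.6396 mm.
Horizontal AOV on the new format = 2·arctan(6.17 / (2 × 2.6396)) = 2·arctan(1.16874) ≈ 98.8978°.

98.898°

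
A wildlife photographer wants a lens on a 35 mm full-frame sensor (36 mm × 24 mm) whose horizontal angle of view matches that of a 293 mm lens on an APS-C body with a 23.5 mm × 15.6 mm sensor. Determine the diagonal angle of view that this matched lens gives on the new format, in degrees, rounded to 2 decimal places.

Equal horizontal AOV ⇒ f₂ = f₁ · 36/23.5 = 293 × 1.53191 ≈ 448.8511 mm.
Sensor diagonal = √(36² + 24²) = √1872.0000 ≈ 43.2666 mm.
Diagonal AOV on the new format = 2·arctan(43.2666 / (2 × 448.8511)) = 2·arctan(0.04820) ≈ 5.5187°.

5.52°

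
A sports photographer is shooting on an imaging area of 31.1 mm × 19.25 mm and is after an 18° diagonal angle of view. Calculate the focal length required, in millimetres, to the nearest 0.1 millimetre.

Sensor diagonal = √(31.1² + 19.25²) = √1337.7725 ≈ 36.5756 mm.
From α = 2·arctan(d/2f) we get f = d / (2·tan(α/2)).
With d = 36.5756 mm and α/2 = 9°, tan(α/2) ≈ 0.15838, so f ≈ 36.5756 / 0.31677 ≈ 115.4645 mm.

115.5 mm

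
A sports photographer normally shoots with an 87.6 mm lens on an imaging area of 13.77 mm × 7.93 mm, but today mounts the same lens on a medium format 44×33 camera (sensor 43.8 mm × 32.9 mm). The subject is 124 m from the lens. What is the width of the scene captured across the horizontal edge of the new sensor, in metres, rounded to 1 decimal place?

The focal length stays 87.6 mm; the relevant sensor dimension is now w = 43.8 mm. Object distance dₒ = 124 m = 124000 mm.
Thin-lens field width W = w·(dₒ − f)/f = 43.8 × (124000 − 87.6)/87.6 ≈ 61956.200 mm = 61.9562 m.

62.0 m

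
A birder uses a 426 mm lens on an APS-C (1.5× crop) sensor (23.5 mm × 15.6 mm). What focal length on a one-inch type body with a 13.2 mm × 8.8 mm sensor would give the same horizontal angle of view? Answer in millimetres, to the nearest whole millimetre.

Equal angle of view means equal width/f ratio, so f₂ = f₁ · (width₂/width₁) = 426 × 13.2/23.5.
f₂ = 426 × 0.56170 ≈ 239.285 mm.

239 mm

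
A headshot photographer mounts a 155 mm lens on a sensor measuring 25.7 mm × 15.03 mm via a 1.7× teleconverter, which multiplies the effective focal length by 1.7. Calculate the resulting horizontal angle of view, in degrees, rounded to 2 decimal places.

5.58°

Effective focal length f = 155 × 1.7 = 263.5 mm.
α = 2·arctan(25.7 / (2 × 263.5)) = 2·arctan(0.04877) ≈ 5.5838°.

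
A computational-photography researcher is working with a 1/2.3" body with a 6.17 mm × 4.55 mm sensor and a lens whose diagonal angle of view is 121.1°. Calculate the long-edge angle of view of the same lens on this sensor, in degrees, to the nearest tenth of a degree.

Sensor diagonal = √(6.17² + 4.55²) = √58.7714 ≈ 7.6663 mm.
From the diagonal AOV: f = 7.6663 / (2·tan(60.55°)) = 7.6663 / 3.54220 ≈ 2.1643 mm.
Long-edge AOV = 2·arctan(6.17 / (2 × 2.1643)) = 2·arctan(1.42543) ≈ 109.8973°.

109.9°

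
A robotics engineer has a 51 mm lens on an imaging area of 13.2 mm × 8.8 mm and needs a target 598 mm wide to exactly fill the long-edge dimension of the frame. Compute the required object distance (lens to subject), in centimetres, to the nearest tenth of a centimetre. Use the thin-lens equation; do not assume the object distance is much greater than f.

236.1 cm

Magnification m = w/W = dᵢ/dₒ; combined with 1/f = 1/dₒ + 1/dᵢ this gives dₒ = f·(1 + W/w).
dₒ = 51 mm × (1 + 598/13.2) = 51 × 46.3030 ≈ 2361.455 mm = 236.145 cm.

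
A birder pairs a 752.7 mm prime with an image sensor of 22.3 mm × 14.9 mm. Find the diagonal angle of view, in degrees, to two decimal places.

Sensor diagonal = √(22.3² + 14.9²) = √719.3000 ≈ 26.8198 mm.
Angle of view α = 2·arctan(d/2f) with d = 26.8198 mm and f = 752.7 mm.
d/2f = 0.01782; arctan(0.01782) ≈ 1.0207°, so α ≈ 2.0413°.

2.04°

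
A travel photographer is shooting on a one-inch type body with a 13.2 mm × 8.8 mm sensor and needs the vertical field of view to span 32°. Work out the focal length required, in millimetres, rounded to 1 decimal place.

15.3 mm

From α = 2·arctan(h/2f) we get f = h / (2·tan(α/2)).
With h = 8.8 mm and α/2 = 16°, tan(α/2) ≈ 0.28675, so f ≈ 8.8 / 0.57349 ≈ 15.3446 mm.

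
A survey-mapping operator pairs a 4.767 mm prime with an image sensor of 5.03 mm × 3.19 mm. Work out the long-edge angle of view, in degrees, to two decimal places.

Angle of view α = 2·arctan(w/2f) with w = 5.03 mm and f = 4.767 mm.
w/2f = 0.52759; arctan(0.52759) ≈ 27.8155°, so α ≈ 55.6310°.

55.63°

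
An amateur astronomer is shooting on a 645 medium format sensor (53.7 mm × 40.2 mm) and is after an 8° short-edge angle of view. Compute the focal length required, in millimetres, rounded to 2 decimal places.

From α = 2·arctan(h/2f) we get f = h / (2·tan(α/2)).
With h = 40.2 mm and α/2 = 4°, tan(α/2) ≈ 0.06993, so f ≈ 40.2 / 0.13985 ≈ 287.4434 mm.

287.44 mm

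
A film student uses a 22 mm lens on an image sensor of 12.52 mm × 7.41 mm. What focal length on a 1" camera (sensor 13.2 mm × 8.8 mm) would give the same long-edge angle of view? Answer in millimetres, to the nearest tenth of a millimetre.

Equal angle of view means equal width/f ratio, so f₂ = f₁ · (width₂/width₁) = 22 × 13.2/12.52.
f₂ = 22 × 1.05431 ≈ 23.195 mm.

23.2 mm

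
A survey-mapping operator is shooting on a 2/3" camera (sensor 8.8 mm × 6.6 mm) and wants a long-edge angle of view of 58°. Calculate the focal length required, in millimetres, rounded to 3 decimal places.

7.938 mm

From α = 2·arctan(w/2f) we get f = w / (2·tan(α/2)).
With w = 8.8 mm and α/2 = 29°, tan(α/2) ≈ 0.55431, so f ≈ 8.8 / 1.10862 ≈ 7.9378 mm.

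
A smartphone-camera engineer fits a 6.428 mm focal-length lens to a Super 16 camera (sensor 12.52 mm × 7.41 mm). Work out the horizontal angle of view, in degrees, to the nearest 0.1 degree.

Angle of view α = 2·arctan(w/2f) with w = 12.52 mm and f = 6.428 mm.
w/2f = 0.97386; arctan(0.97386) ≈ 44.2414°, so α ≈ 88.4828°.

88.5°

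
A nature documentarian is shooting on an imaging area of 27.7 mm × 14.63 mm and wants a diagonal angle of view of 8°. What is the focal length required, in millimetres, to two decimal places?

Sensor diagonal = √(27.7² + 14.63²) = √981.3269 ≈ 31.3261 mm.
From α = 2·arctan(d/2f) we get f = d / (2·tan(α/2)).
With d = 31.3261 mm and α/2 = 4°, tan(α/2) ≈ 0.06993, so f ≈ 31.3261 / 0.13985 ≈ 223.9923 mm.

223.99 mm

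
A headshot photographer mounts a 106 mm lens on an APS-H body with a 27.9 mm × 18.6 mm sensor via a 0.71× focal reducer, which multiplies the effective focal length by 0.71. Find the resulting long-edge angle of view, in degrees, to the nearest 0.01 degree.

21.00°

Effective focal length f = 106 × 0.71 = 75.26 mm.
α = 2·arctan(27.9 / (2 × 75.26)) = 2·arctan(0.18536) ≈ 21.0020°.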